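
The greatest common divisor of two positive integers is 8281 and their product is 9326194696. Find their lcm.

1126216

Since gcd(a,b)·lcm(a,b) = ab, lcm = 9326194696/8281 = 1126216.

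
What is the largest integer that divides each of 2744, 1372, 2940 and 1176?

gcd(2744, 1372): 2744 = 2·1372 + 0 → 1372
gcd(1372, 2940): 2940 = 2·1372 + 196; 1372 = 7·196 + 0 → 196
gcd(196, 1176): 1176 = 6·196 + 0 → 196

196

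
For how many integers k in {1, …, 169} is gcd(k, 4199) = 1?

4199 = 13·17·19. Inclusion–exclusion on these primes:
169 − ⌊169/13⌋ − ⌊169/17⌋ − ⌊169/19⌋ + ⌊169/221⌋ + ⌊169/247⌋ + ⌊169/323⌋ − ⌊169/4199⌋ = 139

139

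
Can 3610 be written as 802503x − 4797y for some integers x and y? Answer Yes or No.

By Bézout, 802503x − 4797y = 3610 has integer solutions iff gcd(802503, 4797) | 3610.
Euclid: 802503 = 167·4797 + 1404; 4797 = 3·1404 + 585; 1404 = 2·585 + 234; 585 = 2·234 + 117; 234 = 2·117 + 0. gcd = 117; 3610 mod 117 = 100. No.

No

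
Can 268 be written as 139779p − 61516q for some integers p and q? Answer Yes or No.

gcd(139779, 61516): 139779 = 2·61516 + 16747; 61516 = 3·16747 + 11275; 16747 = 1·11275 + 5472; 11275 = 2·5472 + 331; 5472 = 16·331 + 176; 331 = 1·176 + 155; 176 = 1·155 + 21; 155 = 7·21 + 8; 21 = 2·8 + 5; 8 = 1·5 + 3; 5 = 1·3 + 2; 3 = 1·2 + 1; 2 = 2·1 + 0 → 1
1 divides 268, so a solution exists.

Yes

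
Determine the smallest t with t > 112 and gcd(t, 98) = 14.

Multiples of 14 above 112: 14·9, 14·10, … . Need the cofactor coprime to 98/14 = 7.
Checking s = 9, 10, … the first with gcd(s, 7) = 1 is s = 9, giving 126.

126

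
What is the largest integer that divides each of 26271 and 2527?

Euclid: 26271 = 10·2527 + 1001; 2527 = 2·1001 + 525; 1001 = 1·525 + 476; 525 = 1·476 + 49; 476 = 9·49 + 35; 49 = 1·35 + 14; 35 = 2·14 + 7; 14 = 2·7 + 0. Last nonzero remainder: 7.

7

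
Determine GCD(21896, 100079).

119

21896 = 2³ · 7 · 17 · 23
100079 = 7 · 17 · 29²
Common: 7 · 17 = 119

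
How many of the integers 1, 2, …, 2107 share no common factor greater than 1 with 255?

1058

255 = 3·5·17. Inclusion–exclusion on these primes:
2107 − ⌊2107/3⌋ − ⌊2107/5⌋ − ⌊2107/17⌋ + ⌊2107/15⌋ + ⌊2107/51⌋ + ⌊2107/85⌋ − ⌊2107/255⌋ = 1058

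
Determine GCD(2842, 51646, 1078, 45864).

98

gcd(2842, 51646): 51646 = 18·2842 + 490; 2842 = 5·490 + 392; 490 = 1·392 + 98; 392 = 4·98 + 0 → 98
gcd(98, 1078): 1078 = 11·98 + 0 → 98
gcd(98, 45864): 45864 = 468·98 + 0 → 98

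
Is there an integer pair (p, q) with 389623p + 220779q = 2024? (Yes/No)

No

By Bézout, 389623p + 220779q = 2024 has integer solutions iff gcd(389623, 220779) | 2024.
Euclid: 389623 = 1·220779 + 168844; 220779 = 1·168844 + 51935; 168844 = 3·51935 + 13039; 51935 = 3·13039 + 12818; 13039 = 1·12818 + 221; 12818 = 58·221 + 0. gcd = 221; 2024 mod 221 = 35. No.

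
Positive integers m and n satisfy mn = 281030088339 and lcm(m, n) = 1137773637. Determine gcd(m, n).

247

gcd·lcm = product, so gcd = 281030088339/1137773637 = 247.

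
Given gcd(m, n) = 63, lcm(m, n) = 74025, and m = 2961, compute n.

1575

Using mn = gcd(m,n)·lcm(m,n) = 63·74025 = 4663575, we get n = 4663575/2961 = 1575.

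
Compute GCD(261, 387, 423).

9

261 = 3² · 29; 387 = 3² · 43; 423 = 3² · 47
gcd takes min exponent of each prime: 3² = 9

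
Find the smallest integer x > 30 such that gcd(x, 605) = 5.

35

605 = 5·121. Any x with gcd(x, 605) = 5 is a multiple of 5, say 5s, with s coprime to 121.
Need s > 30/5, so s ≥ 7. First s ≥ 7 with gcd(s, 121) = 1 is s = 7. Thus x = 5·7 = 35.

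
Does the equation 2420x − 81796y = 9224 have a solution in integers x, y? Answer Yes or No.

By Bézout, 2420x − 81796y = 9224 has integer solutions iff gcd(2420, 81796) | 9224.
Euclid: 81796 = 33·2420 + 1936; 2420 = 1·1936 + 484; 1936 = 4·484 + 0. gcd = 484; 9224 mod 484 = 28. No.

No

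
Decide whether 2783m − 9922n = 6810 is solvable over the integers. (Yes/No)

No

gcd(2783, 9922): 9922 = 3·2783 + 1573; 2783 = 1·1573 + 1210; 1573 = 1·1210 + 363; 1210 = 3·363 + 121; 363 = 3·121 + 0 → 121
121 does not divide 6810, so a solution does not exist.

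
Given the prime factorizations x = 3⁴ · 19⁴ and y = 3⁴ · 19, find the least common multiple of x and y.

max exponent per prime: 3⁴ · 19⁴ = 10556001

10556001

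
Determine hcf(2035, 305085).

2035 = 5 · 11 · 37
305085 = 3 · 5 · 11 · 43²
Common: 5 · 11 = 55

55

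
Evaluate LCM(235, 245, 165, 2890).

lcm(235, 245) = 235·245/gcd = 57575/5 = 11515
lcm(11515, 165) = 11515·165/gcd = 1899975/5 = 379995
lcm(379995, 2890) = 379995·2890/gcd = 1098185550/5 = 219637110

219637110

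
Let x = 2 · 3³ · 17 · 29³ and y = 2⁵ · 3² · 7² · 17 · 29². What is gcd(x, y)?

257346

min exponent per shared prime: 2 · 3² · 17 · 29² = 257346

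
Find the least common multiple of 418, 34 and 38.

lcm(418, 34) = 418·34/gcd = 14212/2 = 7106
lcm(7106, 38) = 7106·38/gcd = 270028/38 = 7106

7106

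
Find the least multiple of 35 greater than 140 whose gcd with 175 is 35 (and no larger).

210

Multiples of 35 above 140: 35·5, 35·6, … . Need the cofactor coprime to 175/35 = 5.
Checking s = 5, 6, … the first with gcd(s, 5) = 1 is s = 6, giving 210.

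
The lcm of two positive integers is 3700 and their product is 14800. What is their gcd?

gcd·lcm = product, so gcd = 14800/3700 = 4.

4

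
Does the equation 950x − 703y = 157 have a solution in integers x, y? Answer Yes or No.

gcd(950, 703): 950 = 1·703 + 247; 703 = 2·247 + 209; 247 = 1·209 + 38; 209 = 5·38 + 19; 38 = 2·19 + 0 → 19
19 does not divide 157, so a solution does not exist.

No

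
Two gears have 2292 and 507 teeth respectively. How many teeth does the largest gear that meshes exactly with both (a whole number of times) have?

3

2292 = 2² · 3 · 191
507 = 3 · 13²
Common: 3 = 3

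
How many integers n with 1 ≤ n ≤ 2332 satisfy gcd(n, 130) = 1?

861

130 = 2·5·13. Inclusion–exclusion on these primes:
2332 − ⌊2332/2⌋ − ⌊2332/5⌋ − ⌊2332/13⌋ + ⌊2332/10⌋ + ⌊2332/26⌋ + ⌊2332/65⌋ − ⌊2332/130⌋ = 861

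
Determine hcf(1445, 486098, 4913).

gcd(1445, 486098): 486098 = 336·1445 + 578; 1445 = 2·578 + 289; 578 = 2·289 + 0 → 289
gcd(289, 4913): 4913 = 17·289 + 0 → 289

289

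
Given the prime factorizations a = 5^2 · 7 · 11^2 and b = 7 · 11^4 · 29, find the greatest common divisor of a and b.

min exponent per shared prime: 7 · 11^2 = 847

847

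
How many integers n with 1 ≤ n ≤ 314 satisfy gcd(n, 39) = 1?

194

Prime factors of 39: 3, 13. Count integers ≤ 314 divisible by none of them.
By inclusion–exclusion: 314 − ⌊314/3⌋ − ⌊314/13⌋ + ⌊314/39⌋ = 194.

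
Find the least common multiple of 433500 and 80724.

gcd first: 433500 = 5·80724 + 29880; 80724 = 2·29880 + 20964; 29880 = 1·20964 + 8916; 20964 = 2·8916 + 3132; 8916 = 2·3132 + 2652; 3132 = 1·2652 + 480; 2652 = 5·480 + 252; 480 = 1·252 + 228; 252 = 1·228 + 24; 228 = 9·24 + 12; 24 = 2·12 + 0 → gcd = 12
lcm = 433500·80724/gcd = 34993854000/12 = 2916154500

2916154500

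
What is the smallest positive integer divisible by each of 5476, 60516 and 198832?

lcm(5476, 60516) = 5476·60516/gcd = 331385616/4 = 82846404
lcm(82846404, 198832) = 82846404·198832/gcd = 16472516200128/4 = 4118129050032

4118129050032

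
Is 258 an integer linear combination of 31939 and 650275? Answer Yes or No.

No

gcd(31939, 650275): 650275 = 20·31939 + 11495; 31939 = 2·11495 + 8949; 11495 = 1·8949 + 2546; 8949 = 3·2546 + 1311; 2546 = 1·1311 + 1235; 1311 = 1·1235 + 76; 1235 = 16·76 + 19; 76 = 4·19 + 0 → 19
19 does not divide 258, so a solution does not exist.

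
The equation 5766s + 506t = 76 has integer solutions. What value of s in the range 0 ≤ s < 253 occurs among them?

137

Euclid: 5766 = 11·506 + 200; 506 = 2·200 + 106; 200 = 1·106 + 94; 106 = 1·94 + 12; 94 = 7·12 + 10; 12 = 1·10 + 2; 10 = 5·2 + 0 → gcd = 2; 76 = 2·38.
Back-substitution yields 5766·(-43) + 506·(490) = 2, so one solution is s = -43·38 = -1634, t = 490·38 = 18620.
Solutions in s differ by 506/2 = 253; the one in [0, 253) is -1634 mod 253 = 137.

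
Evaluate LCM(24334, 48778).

24334 = 2 · 23³; 48778 = 2 · 29³
max exponents: 2 · 23³ · 29³ = 593481926

593481926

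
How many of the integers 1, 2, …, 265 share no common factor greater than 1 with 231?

231 = 3·7·11. Inclusion–exclusion on these primes:
265 − ⌊265/3⌋ − ⌊265/7⌋ − ⌊265/11⌋ + ⌊265/21⌋ + ⌊265/33⌋ + ⌊265/77⌋ − ⌊265/231⌋ = 138

138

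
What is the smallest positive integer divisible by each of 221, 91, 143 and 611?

799799

221 = 13 · 17; 91 = 7 · 13; 143 = 11 · 13; 611 = 13 · 47
lcm takes max exponent of each prime: 7 · 11 · 13 · 17 · 47 = 799799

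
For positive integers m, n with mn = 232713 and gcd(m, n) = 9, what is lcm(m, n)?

gcd·lcm = product, so lcm = 232713/9 = 25857.

25857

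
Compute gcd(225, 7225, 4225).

25

gcd(225, 7225): 7225 = 32·225 + 25; 225 = 9·25 + 0 → 25
gcd(25, 4225): 4225 = 169·25 + 0 → 25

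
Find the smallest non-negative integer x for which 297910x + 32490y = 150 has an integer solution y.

Euclid: 297910 = 9·32490 + 5500; 32490 = 5·5500 + 4990; 5500 = 1·4990 + 510; 4990 = 9·510 + 400; 510 = 1·400 + 110; 400 = 3·110 + 70; 110 = 1·70 + 40; 70 = 1·40 + 30; 40 = 1·30 + 10; 30 = 3·10 + 0 → gcd = 10; 150 = 10·15.
Back-substitution yields 297910·(892) + 32490·(-8179) = 10, so one solution is x = 892·15 = 13380, y = -8179·15 = -122685.
Solutions in x differ by 32490/10 = 3249; the one in [0, 3249) is 13380 mod 3249 = 384.

384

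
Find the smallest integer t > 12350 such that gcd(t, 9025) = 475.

gcd(t, 9025) = 475 forces 475 | t; write t = 475s. Then gcd(475s, 475·19) = 475·gcd(s, 19), so need gcd(s, 19) = 1.
475s > 12350 gives s ≥ 27. The least s ≥ 27 coprime to 19 is 27, so t = 475·27 = 12825.

12825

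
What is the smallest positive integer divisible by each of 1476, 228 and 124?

1476 = 2² · 3² · 41; 228 = 2² · 3 · 19; 124 = 2² · 31
lcm takes max exponent of each prime: 2² · 3² · 19 · 31 · 41 = 869364

869364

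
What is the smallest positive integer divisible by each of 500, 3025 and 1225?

lcm(500, 3025) = 500·3025/gcd = 1512500/25 = 60500
lcm(60500, 1225) = 60500·1225/gcd = 74112500/25 = 2964500

2964500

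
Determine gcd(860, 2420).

20

860 = 2² · 5 · 43
2420 = 2² · 5 · 11²
Common: 2² · 5 = 20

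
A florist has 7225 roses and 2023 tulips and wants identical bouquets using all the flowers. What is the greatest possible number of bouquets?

7225 = 5² · 17²
2023 = 7 · 17²
Common: 17² = 289

289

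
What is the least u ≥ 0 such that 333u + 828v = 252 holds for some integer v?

48

Reduce mod 828: 333u ≡ 252 (mod 828). With g = gcd(333, 828) = 9 dividing 252, divide through: 37u ≡ 28 (mod 92).
Since gcd(37, 92) = 1, u ≡ 28·(37)⁻¹ ≡ 48 (mod 92). Smallest non-negative: 48.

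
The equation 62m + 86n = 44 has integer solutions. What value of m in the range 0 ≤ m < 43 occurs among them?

34

Euclid: 86 = 1·62 + 24; 62 = 2·24 + 14; 24 = 1·14 + 10; 14 = 1·10 + 4; 10 = 2·4 + 2; 4 = 2·2 + 0 → gcd = 2; 44 = 2·22.
Back-substitution yields 62·(-18) + 86·(13) = 2, so one solution is m = -18·22 = -396, n = 13·22 = 286.
Solutions in m differ by 86/2 = 43; the one in [0, 43) is -396 mod 43 = 34.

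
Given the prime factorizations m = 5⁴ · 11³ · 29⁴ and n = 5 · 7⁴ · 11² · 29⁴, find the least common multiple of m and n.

max exponent per prime: 5⁴ · 7⁴ · 11³ · 29⁴ = 1412674885881875

1412674885881875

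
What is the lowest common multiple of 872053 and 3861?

gcd first: 872053 = 225·3861 + 3328; 3861 = 1·3328 + 533; 3328 = 6·533 + 130; 533 = 4·130 + 13; 130 = 10·13 + 0 → gcd = 13
lcm = 872053·3861/gcd = 3366996633/13 = 258999741

258999741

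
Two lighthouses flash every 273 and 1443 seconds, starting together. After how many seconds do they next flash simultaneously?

10101

gcd first: 1443 = 5·273 + 78; 273 = 3·78 + 39; 78 = 2·39 + 0 → gcd = 39
lcm = 273·1443/gcd = 393939/39 = 10101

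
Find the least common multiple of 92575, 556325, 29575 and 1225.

lcm(92575, 556325) = 92575·556325/gcd = 51501786875/175 = 294295925
lcm(294295925, 29575) = 294295925·29575/gcd = 8703801981875/175 = 49736011325
lcm(49736011325, 1225) = 49736011325·1225/gcd = 60926613873125/175 = 348152079275

348152079275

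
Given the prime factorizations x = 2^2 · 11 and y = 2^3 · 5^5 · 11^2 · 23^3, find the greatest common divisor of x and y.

min exponent per shared prime: 2^2 · 11 = 44

44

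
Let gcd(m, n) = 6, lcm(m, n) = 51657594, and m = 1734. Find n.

178746

Using mn = gcd(m,n)·lcm(m,n) = 6·51657594 = 309945564, we get n = 309945564/1734 = 178746.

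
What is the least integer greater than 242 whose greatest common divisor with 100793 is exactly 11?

100793 = 11·9163. Any t with gcd(t, 100793) = 11 is a multiple of 11, say 11s, with s coprime to 9163.
Need s > 242/11, so s ≥ 23. First s ≥ 23 with gcd(s, 9163) = 1 is s = 23. Thus t = 11·23 = 253.

253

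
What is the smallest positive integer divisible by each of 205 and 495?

20295

205 = 5 · 41; 495 = 3² · 5 · 11
max exponents: 3² · 5 · 11 · 41 = 20295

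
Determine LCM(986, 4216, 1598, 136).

lcm(986, 4216) = 986·4216/gcd = 4156976/34 = 122264
lcm(122264, 1598) = 122264·1598/gcd = 195377872/34 = 5746408
lcm(5746408, 136) = 5746408·136/gcd = 781511488/136 = 5746408

5746408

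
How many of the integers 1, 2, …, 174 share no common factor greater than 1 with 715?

118

715 = 5·11·13. Inclusion–exclusion on these primes:
174 − ⌊174/5⌋ − ⌊174/11⌋ − ⌊174/13⌋ + ⌊174/55⌋ + ⌊174/65⌋ + ⌊174/143⌋ − ⌊174/715⌋ = 118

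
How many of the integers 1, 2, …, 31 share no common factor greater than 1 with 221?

28

221 = 13·17. Inclusion–exclusion on these primes:
31 − ⌊31/13⌋ − ⌊31/17⌋ + ⌊31/221⌋ = 28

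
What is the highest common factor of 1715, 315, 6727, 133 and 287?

1715 = 5 · 7³; 315 = 3² · 5 · 7; 6727 = 7 · 31²; 133 = 7 · 19; 287 = 7 · 41
gcd takes min exponent of each prime: 7 = 7

7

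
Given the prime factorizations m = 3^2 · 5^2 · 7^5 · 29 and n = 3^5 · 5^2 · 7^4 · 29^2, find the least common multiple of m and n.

max exponent per prime: 3^5 · 5^2 · 7^5 · 29^2 = 85868223525

85868223525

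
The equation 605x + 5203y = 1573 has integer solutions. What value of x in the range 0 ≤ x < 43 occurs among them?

37

Reduce mod 5203: 605x ≡ 1573 (mod 5203). With g = gcd(605, 5203) = 121 dividing 1573, divide through: 5x ≡ 13 (mod 43).
Since gcd(5, 43) = 1, x ≡ 13·(5)⁻¹ ≡ 37 (mod 43). Smallest non-negative: 37.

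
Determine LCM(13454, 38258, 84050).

10815619811150

13454 = 2 · 7 · 31²; 38258 = 2 · 11 · 37 · 47; 84050 = 2 · 5² · 41²
lcm takes max exponent of each prime: 2 · 5² · 7 · 11 · 31² · 37 · 41² · 47 = 10815619811150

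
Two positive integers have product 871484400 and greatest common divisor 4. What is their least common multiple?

For any two positive integers, gcd × lcm equals their product. Hence lcm = 871484400 / 4 = 217871100.

217871100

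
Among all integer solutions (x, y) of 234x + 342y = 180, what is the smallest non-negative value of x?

11

gcd(234, 342) = 18 (Euclid: 342 = 1·234 + 108; 234 = 2·108 + 18; 108 = 6·18 + 0), and 18 | 180.
Extended Euclid: 234·(3) + 342·(-2) = 18. Scale by 10: x₀ = 30.
General solution x = x₀ + 19t; reducing mod 19 gives x = 11 (and y = -7).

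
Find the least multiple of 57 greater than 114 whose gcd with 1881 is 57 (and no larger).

228

Multiples of 57 above 114: 57·3, 57·4, … . Need the cofactor coprime to 1881/57 = 33.
Checking s = 3, 4, … the first with gcd(s, 33) = 1 is s = 4, giving 228.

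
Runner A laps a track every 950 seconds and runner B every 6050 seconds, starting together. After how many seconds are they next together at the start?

gcd first: 6050 = 6·950 + 350; 950 = 2·350 + 250; 350 = 1·250 + 100; 250 = 2·100 + 50; 100 = 2·50 + 0 → gcd = 50
lcm = 950·6050/gcd = 5747500/50 = 114950

114950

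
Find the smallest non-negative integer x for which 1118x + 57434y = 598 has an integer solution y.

617

Reduce mod 57434: 1118x ≡ 598 (mod 57434). With g = gcd(1118, 57434) = 26 dividing 598, divide through: 43x ≡ 23 (mod 2209).
Since gcd(43, 2209) = 1, x ≡ 23·(43)⁻¹ ≡ 617 (mod 2209). Smallest non-negative: 617.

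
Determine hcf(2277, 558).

9

2277 = 3² · 11 · 23
558 = 2 · 3² · 31
Common: 3² = 9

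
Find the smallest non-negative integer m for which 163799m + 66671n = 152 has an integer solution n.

gcd(163799, 66671) = 19 (Euclid: 163799 = 2·66671 + 30457; 66671 = 2·30457 + 5757; 30457 = 5·5757 + 1672; 5757 = 3·1672 + 741; 1672 = 2·741 + 190; 741 = 3·190 + 171; 190 = 1·171 + 19; 171 = 9·19 + 0), and 19 | 152.
Extended Euclid: 163799·(359) + 66671·(-882) = 19. Scale by 8: m₀ = 2872.
General solution m = m₀ + 3509t; reducing mod 3509 gives m = 2872 (and n = -7056).

2872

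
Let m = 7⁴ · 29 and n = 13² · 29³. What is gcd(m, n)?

min exponent per shared prime: 29 = 29

29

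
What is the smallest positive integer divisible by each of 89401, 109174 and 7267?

2483380978

89401 = 13² · 23²; 109174 = 2 · 13² · 17 · 19; 7267 = 13² · 43
lcm takes max exponent of each prime: 2 · 13² · 17 · 19 · 23² · 43 = 2483380978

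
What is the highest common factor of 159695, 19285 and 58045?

159695 = 5 · 19 · 41²; 19285 = 5 · 7 · 19 · 29; 58045 = 5 · 13 · 19 · 47
gcd takes min exponent of each prime: 5 · 19 = 95

95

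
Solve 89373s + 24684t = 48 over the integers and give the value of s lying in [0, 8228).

Reduce mod 24684: 89373s ≡ 48 (mod 24684). With g = gcd(89373, 24684) = 3 dividing 48, divide through: 29791s ≡ 16 (mod 8228).
Since gcd(29791, 8228) = 1, s ≡ 16·(29791)⁻¹ ≡ 7764 (mod 8228). Smallest non-negative: 7764.

7764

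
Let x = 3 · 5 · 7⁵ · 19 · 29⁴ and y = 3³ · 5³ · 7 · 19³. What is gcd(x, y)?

min exponent per shared prime: 3 · 5 · 7 · 19 = 1995

1995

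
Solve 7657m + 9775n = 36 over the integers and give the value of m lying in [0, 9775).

Euclid: 9775 = 1·7657 + 2118; 7657 = 3·2118 + 1303; 2118 = 1·1303 + 815; 1303 = 1·815 + 488; 815 = 1·488 + 327; 488 = 1·327 + 161; 327 = 2·161 + 5; 161 = 32·5 + 1; 5 = 5·1 + 0 → gcd = 1; 36 = 1·36.
Back-substitution yields 7657·(1943) + 9775·(-1522) = 1, so one solution is m = 1943·36 = 69948, n = -1522·36 = -54792.
Solutions in m differ by 9775/1 = 9775; the one in [0, 9775) is 69948 mod 9775 = 1523.

1523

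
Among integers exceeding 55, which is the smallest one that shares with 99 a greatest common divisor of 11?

99 = 11·9. Any x with gcd(x, 99) = 11 is a multiple of 11, say 11s, with s coprime to 9.
Need s > 55/11, so s ≥ 6. First s ≥ 6 with gcd(s, 9) = 1 is s = 7. Thus x = 11·7 = 77.

77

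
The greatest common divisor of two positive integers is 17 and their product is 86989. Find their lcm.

5117

For any two positive integers, gcd × lcm equals their product. Hence lcm = 86989 / 17 = 5117.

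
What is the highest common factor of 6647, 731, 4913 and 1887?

gcd(6647, 731): 6647 = 9·731 + 68; 731 = 10·68 + 51; 68 = 1·51 + 17; 51 = 3·17 + 0 → 17
gcd(17, 4913): 4913 = 289·17 + 0 → 17
gcd(17, 1887): 1887 = 111·17 + 0 → 17

17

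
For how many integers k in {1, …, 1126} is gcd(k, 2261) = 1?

861

2261 = 7·17·19. Inclusion–exclusion on these primes:
1126 − ⌊1126/7⌋ − ⌊1126/17⌋ − ⌊1126/19⌋ + ⌊1126/119⌋ + ⌊1126/133⌋ + ⌊1126/323⌋ − ⌊1126/2261⌋ = 861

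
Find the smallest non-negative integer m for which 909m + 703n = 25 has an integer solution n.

454

Euclid: 909 = 1·703 + 206; 703 = 3·206 + 85; 206 = 2·85 + 36; 85 = 2·36 + 13; 36 = 2·13 + 10; 13 = 1·10 + 3; 10 = 3·3 + 1; 3 = 3·1 + 0 → gcd = 1; 25 = 1·25.
Back-substitution yields 909·(215) + 703·(-278) = 1, so one solution is m = 215·25 = 5375, n = -278·25 = -6950.
Solutions in m differ by 703/1 = 703; the one in [0, 703) is 5375 mod 703 = 454.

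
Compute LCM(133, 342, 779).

98154

133 = 7 · 19; 342 = 2 · 3² · 19; 779 = 19 · 41
lcm takes max exponent of each prime: 2 · 3² · 7 · 19 · 41 = 98154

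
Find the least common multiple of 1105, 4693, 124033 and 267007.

lcm(1105, 4693) = 1105·4693/gcd = 5185765/13 = 398905
lcm(398905, 124033) = 398905·124033/gcd = 49477383865/13 = 3805952605
lcm(3805952605, 267007) = 3805952605·267007/gcd = 1016215987203235/11609 = 87536909915

87536909915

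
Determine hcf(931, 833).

931 = 7² · 19
833 = 7² · 17
Common: 7² = 49

49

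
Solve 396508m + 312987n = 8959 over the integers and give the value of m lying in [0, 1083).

877

Euclid: 396508 = 1·312987 + 83521; 312987 = 3·83521 + 62424; 83521 = 1·62424 + 21097; 62424 = 2·21097 + 20230; 21097 = 1·20230 + 867; 20230 = 23·867 + 289; 867 = 3·289 + 0 → gcd = 289; 8959 = 289·31.
Back-substitution yields 396508·(-356) + 312987·(451) = 289, so one solution is m = -356·31 = -11036, n = 451·31 = 13981.
Solutions in m differ by 312987/289 = 1083; the one in [0, 1083) is -11036 mod 1083 = 877.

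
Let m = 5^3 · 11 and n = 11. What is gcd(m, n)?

min exponent per shared prime: 11 = 11

11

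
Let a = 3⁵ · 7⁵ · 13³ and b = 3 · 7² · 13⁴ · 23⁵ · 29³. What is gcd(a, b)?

322959

min exponent per shared prime: 3 · 7² · 13³ = 322959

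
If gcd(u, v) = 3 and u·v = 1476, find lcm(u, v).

For any two positive integers, gcd × lcm equals their product. Hence lcm = 1476 / 3 = 492.

492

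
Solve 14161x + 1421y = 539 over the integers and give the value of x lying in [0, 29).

Reduce mod 1421: 14161x ≡ 539 (mod 1421). With g = gcd(14161, 1421) = 49 dividing 539, divide through: 289x ≡ 11 (mod 29).
Since gcd(289, 29) = 1, x ≡ 11·(289)⁻¹ ≡ 18 (mod 29). Smallest non-negative: 18.

18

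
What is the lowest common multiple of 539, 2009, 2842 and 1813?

47424454

lcm(539, 2009) = 539·2009/gcd = 1082851/49 = 22099
lcm(22099, 2842) = 22099·2842/gcd = 62805358/49 = 1281742
lcm(1281742, 1813) = 1281742·1813/gcd = 2323798246/49 = 47424454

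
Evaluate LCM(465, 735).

22785

465 = 3 · 5 · 31; 735 = 3 · 5 · 7²
max exponents: 3 · 5 · 7² · 31 = 22785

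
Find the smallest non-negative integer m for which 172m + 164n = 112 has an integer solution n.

14

gcd(172, 164) = 4 (Euclid: 172 = 1·164 + 8; 164 = 20·8 + 4; 8 = 2·4 + 0), and 4 | 112.
Extended Euclid: 172·(-20) + 164·(21) = 4. Scale by 28: m₀ = -560.
General solution m = m₀ + 41t; reducing mod 41 gives m = 14 (and n = -14).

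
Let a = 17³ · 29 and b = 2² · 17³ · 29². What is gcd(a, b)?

min exponent per shared prime: 17³ · 29 = 142477

142477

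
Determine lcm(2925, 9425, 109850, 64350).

315379350

2925 = 3² · 5² · 13; 9425 = 5² · 13 · 29; 109850 = 2 · 5² · 13³; 64350 = 2 · 3² · 5² · 11 · 13
lcm takes max exponent of each prime: 2 · 3² · 5² · 11 · 13³ · 29 = 315379350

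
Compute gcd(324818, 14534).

338

Euclid: 324818 = 22·14534 + 5070; 14534 = 2·5070 + 4394; 5070 = 1·4394 + 676; 4394 = 6·676 + 338; 676 = 2·338 + 0. Last nonzero remainder: 338.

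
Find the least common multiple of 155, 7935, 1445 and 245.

3483393585

lcm(155, 7935) = 155·7935/gcd = 1229925/5 = 245985
lcm(245985, 1445) = 245985·1445/gcd = 355448325/5 = 71089665
lcm(71089665, 245) = 71089665·245/gcd = 17416967925/5 = 3483393585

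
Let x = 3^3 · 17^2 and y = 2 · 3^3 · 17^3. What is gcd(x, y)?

min exponent per shared prime: 3^3 · 17^2 = 7803

7803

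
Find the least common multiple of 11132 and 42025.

467822300

11132 = 2² · 11² · 23; 42025 = 5² · 41²
max exponents: 2² · 5² · 11² · 23 · 41² = 467822300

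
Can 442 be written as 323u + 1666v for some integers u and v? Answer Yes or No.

Yes

gcd(323, 1666): 1666 = 5·323 + 51; 323 = 6·51 + 17; 51 = 3·17 + 0 → 17
17 divides 442, so a solution exists.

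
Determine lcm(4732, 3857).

2607332

gcd first: 4732 = 1·3857 + 875; 3857 = 4·875 + 357; 875 = 2·357 + 161; 357 = 2·161 + 35; 161 = 4·35 + 21; 35 = 1·21 + 14; 21 = 1·14 + 7; 14 = 2·7 + 0 → gcd = 7
lcm = 4732·3857/gcd = 18251324/7 = 2607332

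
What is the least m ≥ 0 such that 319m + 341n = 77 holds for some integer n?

12

Reduce mod 341: 319m ≡ 77 (mod 341). With g = gcd(319, 341) = 11 dividing 77, divide through: 29m ≡ 7 (mod 31).
Since gcd(29, 31) = 1, m ≡ 7·(29)⁻¹ ≡ 12 (mod 31). Smallest non-negative: 12.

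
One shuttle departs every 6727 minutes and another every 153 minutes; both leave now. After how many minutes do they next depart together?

6727 = 7 · 31²; 153 = 3² · 17
max exponents: 3² · 7 · 17 · 31² = 1029231

1029231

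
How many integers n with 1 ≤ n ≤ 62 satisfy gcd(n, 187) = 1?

Prime factors of 187: 11, 17. Count integers ≤ 62 divisible by none of them.
By inclusion–exclusion: 62 − ⌊62/11⌋ − ⌊62/17⌋ + ⌊62/187⌋ = 54.

54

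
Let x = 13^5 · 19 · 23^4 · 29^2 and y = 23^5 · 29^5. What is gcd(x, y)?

min exponent per shared prime: 23^4 · 29^2 = 235346281

235346281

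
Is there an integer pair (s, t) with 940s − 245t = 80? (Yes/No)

gcd(940, 245): 940 = 3·245 + 205; 245 = 1·205 + 40; 205 = 5·40 + 5; 40 = 8·5 + 0 → 5
5 divides 80, so a solution exists.

Yes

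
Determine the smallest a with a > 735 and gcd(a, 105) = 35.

770

gcd(a, 105) = 35 forces 35 | a; write a = 35s. Then gcd(35s, 35·3) = 35·gcd(s, 3), so need gcd(s, 3) = 1.
35s > 735 gives s ≥ 22. The least s ≥ 22 coprime to 3 is 22, so a = 35·22 = 770.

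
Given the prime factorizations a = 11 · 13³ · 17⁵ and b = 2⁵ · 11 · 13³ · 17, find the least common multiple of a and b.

max exponent per prime: 2⁵ · 11 · 13³ · 17⁵ = 1098037891808

1098037891808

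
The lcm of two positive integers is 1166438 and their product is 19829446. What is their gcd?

From gcd × lcm = uv: gcd = 19829446 / 1166438 = 17.

17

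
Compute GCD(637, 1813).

637 = 7² · 13
1813 = 7² · 37
Common: 7² = 49

49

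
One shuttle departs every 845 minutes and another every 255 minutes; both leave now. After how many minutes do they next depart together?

845 = 5 · 13²; 255 = 3 · 5 · 17
max exponents: 3 · 5 · 13² · 17 = 43095

43095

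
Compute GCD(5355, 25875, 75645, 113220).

45

5355 = 3² · 5 · 7 · 17; 25875 = 3² · 5³ · 23; 75645 = 3² · 5 · 41²; 113220 = 2² · 3² · 5 · 17 · 37
gcd takes min exponent of each prime: 3² · 5 = 45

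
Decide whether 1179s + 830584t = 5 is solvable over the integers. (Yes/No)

gcd(1179, 830584): 830584 = 704·1179 + 568; 1179 = 2·568 + 43; 568 = 13·43 + 9; 43 = 4·9 + 7; 9 = 1·7 + 2; 7 = 3·2 + 1; 2 = 2·1 + 0 → 1
1 divides 5, so a solution exists.

Yes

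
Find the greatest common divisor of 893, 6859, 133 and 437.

19

893 = 19 · 47; 6859 = 19³; 133 = 7 · 19; 437 = 19 · 23
gcd takes min exponent of each prime: 19 = 19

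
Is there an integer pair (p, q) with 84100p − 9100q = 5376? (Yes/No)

By Bézout, 84100p − 9100q = 5376 has integer solutions iff gcd(84100, 9100) | 5376.
Euclid: 84100 = 9·9100 + 2200; 9100 = 4·2200 + 300; 2200 = 7·300 + 100; 300 = 3·100 + 0. gcd = 100; 5376 mod 100 = 76. No.

No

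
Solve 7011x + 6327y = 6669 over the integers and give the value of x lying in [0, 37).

Reduce mod 6327: 7011x ≡ 6669 (mod 6327). With g = gcd(7011, 6327) = 171 dividing 6669, divide through: 41x ≡ 39 (mod 37).
Since gcd(41, 37) = 1, x ≡ 39·(41)⁻¹ ≡ 19 (mod 37). Smallest non-negative: 19.

19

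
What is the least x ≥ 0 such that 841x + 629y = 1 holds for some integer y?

Reduce mod 629: 841x ≡ 1 (mod 629). With g = gcd(841, 629) = 1 dividing 1, divide through: 841x ≡ 1 (mod 629).
Since gcd(841, 629) = 1, x ≡ 1·(841)⁻¹ ≡ 270 (mod 629). Smallest non-negative: 270.

270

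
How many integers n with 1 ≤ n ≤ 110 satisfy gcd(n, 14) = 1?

Prime factors of 14: 2, 7. Count integers ≤ 110 divisible by none of them.
By inclusion–exclusion: 110 − ⌊110/2⌋ − ⌊110/7⌋ + ⌊110/14⌋ = 47.

47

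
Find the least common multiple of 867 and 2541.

867 = 3 · 17²; 2541 = 3 · 7 · 11²
max exponents: 3 · 7 · 11² · 17² = 734349

734349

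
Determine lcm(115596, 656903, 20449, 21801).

2337820555356

115596 = 2² · 3² · 13² · 19; 656903 = 13⁴ · 23; 20449 = 11² · 13²; 21801 = 3 · 13² · 43
lcm takes max exponent of each prime: 2² · 3² · 11² · 13⁴ · 19 · 23 · 43 = 2337820555356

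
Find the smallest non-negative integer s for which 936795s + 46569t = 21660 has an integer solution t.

Reduce mod 46569: 936795s ≡ 21660 (mod 46569). With g = gcd(936795, 46569) = 1083 dividing 21660, divide through: 865s ≡ 20 (mod 43).
Since gcd(865, 43) = 1, s ≡ 20·(865)⁻¹ ≡ 4 (mod 43). Smallest non-negative: 4.

4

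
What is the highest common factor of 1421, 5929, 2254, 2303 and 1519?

49

1421 = 7² · 29; 5929 = 7² · 11²; 2254 = 2 · 7² · 23; 2303 = 7² · 47; 1519 = 7² · 31
gcd takes min exponent of each prime: 7² = 49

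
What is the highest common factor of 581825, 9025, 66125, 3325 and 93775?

25

gcd(581825, 9025): 581825 = 64·9025 + 4225; 9025 = 2·4225 + 575; 4225 = 7·575 + 200; 575 = 2·200 + 175; 200 = 1·175 + 25; 175 = 7·25 + 0 → 25
gcd(25, 66125): 66125 = 2645·25 + 0 → 25
gcd(25, 3325): 3325 = 133·25 + 0 → 25
gcd(25, 93775): 93775 = 3751·25 + 0 → 25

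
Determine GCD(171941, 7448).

49

171941 = 7² · 11² · 29
7448 = 2³ · 7² · 19
Common: 7² = 49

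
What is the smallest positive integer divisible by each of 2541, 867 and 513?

125573679

2541 = 3 · 7 · 11²; 867 = 3 · 17²; 513 = 3³ · 19
lcm takes max exponent of each prime: 3³ · 7 · 11² · 17² · 19 = 125573679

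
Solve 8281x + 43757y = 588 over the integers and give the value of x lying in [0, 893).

Reduce mod 43757: 8281x ≡ 588 (mod 43757). With g = gcd(8281, 43757) = 49 dividing 588, divide through: 169x ≡ 12 (mod 893).
Since gcd(169, 893) = 1, x ≡ 12·(169)⁻¹ ≡ 222 (mod 893). Smallest non-negative: 222.

222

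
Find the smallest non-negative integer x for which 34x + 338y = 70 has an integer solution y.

12

Reduce mod 338: 34x ≡ 70 (mod 338). With g = gcd(34, 338) = 2 dividing 70, divide through: 17x ≡ 35 (mod 169).
Since gcd(17, 169) = 1, x ≡ 35·(17)⁻¹ ≡ 12 (mod 169). Smallest non-negative: 12.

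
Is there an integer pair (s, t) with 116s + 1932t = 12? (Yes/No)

Yes

gcd(116, 1932): 1932 = 16·116 + 76; 116 = 1·76 + 40; 76 = 1·40 + 36; 40 = 1·36 + 4; 36 = 9·4 + 0 → 4
4 divides 12, so a solution exists.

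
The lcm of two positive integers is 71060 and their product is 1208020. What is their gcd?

17

gcd·lcm = product, so gcd = 1208020/71060 = 17.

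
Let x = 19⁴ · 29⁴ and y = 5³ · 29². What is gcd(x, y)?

841

min exponent per shared prime: 29² = 841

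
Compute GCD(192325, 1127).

49

Euclid: 192325 = 170·1127 + 735; 1127 = 1·735 + 392; 735 = 1·392 + 343; 392 = 1·343 + 49; 343 = 7·49 + 0. Last nonzero remainder: 49.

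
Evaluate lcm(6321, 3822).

6321 = 3 · 7² · 43; 3822 = 2 · 3 · 7² · 13
max exponents: 2 · 3 · 7² · 13 · 43 = 164346

164346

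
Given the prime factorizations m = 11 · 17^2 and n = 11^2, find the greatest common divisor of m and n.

min exponent per shared prime: 11 = 11

11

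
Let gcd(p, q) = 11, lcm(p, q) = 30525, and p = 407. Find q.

825

p·q = gcd·lcm = 11·30525 = 335775, so q = 335775/407 = 825.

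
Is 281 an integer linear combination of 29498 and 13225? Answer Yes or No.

Yes

By Bézout, 29498u + 13225v = 281 has integer solutions iff gcd(29498, 13225) | 281.
Euclid: 29498 = 2·13225 + 3048; 13225 = 4·3048 + 1033; 3048 = 2·1033 + 982; 1033 = 1·982 + 51; 982 = 19·51 + 13; 51 = 3·13 + 12; 13 = 1·12 + 1; 12 = 12·1 + 0. gcd = 1; 281 mod 1 = 0. Yes.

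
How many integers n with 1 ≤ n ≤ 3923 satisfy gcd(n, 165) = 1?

1903

Prime factors of 165: 3, 5, 11. Count integers ≤ 3923 divisible by none of them.
By inclusion–exclusion: 3923 − ⌊3923/3⌋ − ⌊3923/5⌋ − ⌊3923/11⌋ + ⌊3923/15⌋ + ⌊3923/33⌋ + ⌊3923/55⌋ − ⌊3923/165⌋ = 1903.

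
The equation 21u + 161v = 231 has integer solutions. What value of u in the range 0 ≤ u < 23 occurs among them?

11

Reduce mod 161: 21u ≡ 231 (mod 161). With g = gcd(21, 161) = 7 dividing 231, divide through: 3u ≡ 33 (mod 23).
Since gcd(3, 23) = 1, u ≡ 33·(3)⁻¹ ≡ 11 (mod 23). Smallest non-negative: 11.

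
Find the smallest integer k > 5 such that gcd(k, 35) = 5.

35 = 5·7. Any k with gcd(k, 35) = 5 is a multiple of 5, say 5s, with s coprime to 7.
Need s > 5/5, so s ≥ 2. First s ≥ 2 with gcd(s, 7) = 1 is s = 2. Thus k = 5·2 = 10.

10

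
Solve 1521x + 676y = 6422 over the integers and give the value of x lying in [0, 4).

2

Reduce mod 676: 1521x ≡ 6422 (mod 676). With g = gcd(1521, 676) = 169 dividing 6422, divide through: 9x ≡ 38 (mod 4).
Since gcd(9, 4) = 1, x ≡ 38·(9)⁻¹ ≡ 2 (mod 4). Smallest non-negative: 2.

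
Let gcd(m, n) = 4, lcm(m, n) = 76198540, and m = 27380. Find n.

11132

Using mn = gcd(m,n)·lcm(m,n) = 4·76198540 = 304794160, we get n = 304794160/27380 = 11132.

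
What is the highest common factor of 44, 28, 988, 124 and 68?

4

44 = 2² · 11; 28 = 2² · 7; 988 = 2² · 13 · 19; 124 = 2² · 31; 68 = 2² · 17
gcd takes min exponent of each prime: 2² = 4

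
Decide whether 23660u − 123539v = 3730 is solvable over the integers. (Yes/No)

By Bézout, 23660u − 123539v = 3730 has integer solutions iff gcd(23660, 123539) | 3730.
Euclid: 123539 = 5·23660 + 5239; 23660 = 4·5239 + 2704; 5239 = 1·2704 + 2535; 2704 = 1·2535 + 169; 2535 = 15·169 + 0. gcd = 169; 3730 mod 169 = 12. No.

No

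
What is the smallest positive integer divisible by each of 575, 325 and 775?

lcm(575, 325) = 575·325/gcd = 186875/25 = 7475
lcm(7475, 775) = 7475·775/gcd = 5793125/25 = 231725

231725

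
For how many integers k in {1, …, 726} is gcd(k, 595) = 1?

Prime factors of 595: 5, 7, 17. Count integers ≤ 726 divisible by none of them.
By inclusion–exclusion: 726 − ⌊726/5⌋ − ⌊726/7⌋ − ⌊726/17⌋ + ⌊726/35⌋ + ⌊726/85⌋ + ⌊726/119⌋ − ⌊726/595⌋ = 469.

469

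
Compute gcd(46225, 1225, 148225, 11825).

46225 = 5² · 43²; 1225 = 5² · 7²; 148225 = 5² · 7² · 11²; 11825 = 5² · 11 · 43
gcd takes min exponent of each prime: 5² = 25

25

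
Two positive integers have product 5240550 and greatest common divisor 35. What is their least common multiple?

Since gcd(u,v)·lcm(u,v) = uv, lcm = 5240550/35 = 149730.

149730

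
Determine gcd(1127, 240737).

49

1127 = 7² · 23
240737 = 7² · 17³
Common: 7² = 49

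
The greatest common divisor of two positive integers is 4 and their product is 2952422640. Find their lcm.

738105660

For any two positive integers, gcd × lcm equals their product. Hence lcm = 2952422640 / 4 = 738105660.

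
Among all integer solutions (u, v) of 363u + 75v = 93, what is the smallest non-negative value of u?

11

gcd(363, 75) = 3 (Euclid: 363 = 4·75 + 63; 75 = 1·63 + 12; 63 = 5·12 + 3; 12 = 4·3 + 0), and 3 | 93.
Extended Euclid: 363·(6) + 75·(-29) = 3. Scale by 31: u₀ = 186.
General solution u = u₀ + 25t; reducing mod 25 gives u = 11 (and v = -52).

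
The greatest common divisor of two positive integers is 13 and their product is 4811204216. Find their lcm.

gcd·lcm = product, so lcm = 4811204216/13 = 370092632.

370092632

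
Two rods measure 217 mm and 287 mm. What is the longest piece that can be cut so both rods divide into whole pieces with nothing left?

7

Euclid: 287 = 1·217 + 70; 217 = 3·70 + 7; 70 = 10·7 + 0. Last nonzero remainder: 7.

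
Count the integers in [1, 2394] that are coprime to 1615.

Prime factors of 1615: 5, 17, 19. Count integers ≤ 2394 divisible by none of them.
By inclusion–exclusion: 2394 − ⌊2394/5⌋ − ⌊2394/17⌋ − ⌊2394/19⌋ + ⌊2394/85⌋ + ⌊2394/95⌋ + ⌊2394/323⌋ − ⌊2394/1615⌋ = 1709.

1709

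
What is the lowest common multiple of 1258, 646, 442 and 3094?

2175082

1258 = 2 · 17 · 37; 646 = 2 · 17 · 19; 442 = 2 · 13 · 17; 3094 = 2 · 7 · 13 · 17
lcm takes max exponent of each prime: 2 · 7 · 13 · 17 · 19 · 37 = 2175082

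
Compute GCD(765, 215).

5

Euclid: 765 = 3·215 + 120; 215 = 1·120 + 95; 120 = 1·95 + 25; 95 = 3·25 + 20; 25 = 1·20 + 5; 20 = 4·5 + 0. Last nonzero remainder: 5.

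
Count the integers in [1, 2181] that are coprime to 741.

1272

Prime factors of 741: 3, 13, 19. Count integers ≤ 2181 divisible by none of them.
By inclusion–exclusion: 2181 − ⌊2181/3⌋ − ⌊2181/13⌋ − ⌊2181/19⌋ + ⌊2181/39⌋ + ⌊2181/57⌋ + ⌊2181/247⌋ − ⌊2181/741⌋ = 1272.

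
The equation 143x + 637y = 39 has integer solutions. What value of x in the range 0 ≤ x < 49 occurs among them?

27

gcd(143, 637) = 13 (Euclid: 637 = 4·143 + 65; 143 = 2·65 + 13; 65 = 5·13 + 0), and 13 | 39.
Extended Euclid: 143·(9) + 637·(-2) = 13. Scale by 3: x₀ = 27.
General solution x = x₀ + 49t; reducing mod 49 gives x = 27 (and y = -6).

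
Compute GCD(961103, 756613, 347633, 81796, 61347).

gcd(961103, 756613): 961103 = 1·756613 + 204490; 756613 = 3·204490 + 143143; 204490 = 1·143143 + 61347; 143143 = 2·61347 + 20449; 61347 = 3·20449 + 0 → 20449
gcd(20449, 347633): 347633 = 17·20449 + 0 → 20449
gcd(20449, 81796): 81796 = 4·20449 + 0 → 20449
gcd(20449, 61347): 61347 = 3·20449 + 0 → 20449

20449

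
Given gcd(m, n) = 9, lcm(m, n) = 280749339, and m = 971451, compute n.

2601

m·n = gcd·lcm = 9·280749339 = 2526744051, so n = 2526744051/971451 = 2601.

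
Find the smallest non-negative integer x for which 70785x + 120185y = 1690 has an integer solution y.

180

Reduce mod 120185: 70785x ≡ 1690 (mod 120185). With g = gcd(70785, 120185) = 65 dividing 1690, divide through: 1089x ≡ 26 (mod 1849).
Since gcd(1089, 1849) = 1, x ≡ 26·(1089)⁻¹ ≡ 180 (mod 1849). Smallest non-negative: 180.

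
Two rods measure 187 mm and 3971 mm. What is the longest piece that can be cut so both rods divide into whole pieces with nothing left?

187 = 11 · 17
3971 = 11 · 19²
Common: 11 = 11

11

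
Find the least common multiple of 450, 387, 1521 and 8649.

3142614150

450 = 2 · 3² · 5²; 387 = 3² · 43; 1521 = 3² · 13²; 8649 = 3² · 31²
lcm takes max exponent of each prime: 2 · 3² · 5² · 13² · 31² · 43 = 3142614150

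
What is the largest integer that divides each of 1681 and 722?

1

Euclid: 1681 = 2·722 + 237; 722 = 3·237 + 11; 237 = 21·11 + 6; 11 = 1·6 + 5; 6 = 1·5 + 1; 5 = 5·1 + 0. Last nonzero remainder: 1.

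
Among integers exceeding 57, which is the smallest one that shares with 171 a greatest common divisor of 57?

114

gcd(t, 171) = 57 forces 57 | t; write t = 57s. Then gcd(57s, 57·3) = 57·gcd(s, 3), so need gcd(s, 3) = 1.
57s > 57 gives s ≥ 2. The least s ≥ 2 coprime to 3 is 2, so t = 57·2 = 114.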